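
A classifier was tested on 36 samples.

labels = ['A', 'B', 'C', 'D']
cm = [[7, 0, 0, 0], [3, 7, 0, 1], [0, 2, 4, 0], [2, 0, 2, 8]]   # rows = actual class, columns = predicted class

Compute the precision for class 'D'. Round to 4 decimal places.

0.8889

One-vs-rest for 'D': TP = diagonal; FP = other classes predicted 'D'; FN = 'D' predicted as other.
precision = TP/(TP+FP).
D: TP=8, FP=0+1+0=1 → 8/9 = 0.88889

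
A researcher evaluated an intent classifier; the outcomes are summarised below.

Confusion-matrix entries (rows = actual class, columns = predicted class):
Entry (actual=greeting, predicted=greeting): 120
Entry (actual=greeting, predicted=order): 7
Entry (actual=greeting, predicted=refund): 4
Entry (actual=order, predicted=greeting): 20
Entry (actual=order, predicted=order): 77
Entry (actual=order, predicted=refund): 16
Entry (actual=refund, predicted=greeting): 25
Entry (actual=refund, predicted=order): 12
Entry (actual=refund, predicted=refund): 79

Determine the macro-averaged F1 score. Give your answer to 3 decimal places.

Per-class F1 score (2·TP/(2·TP+FP+FN)):
  greeting: TP=120, FP=20+25=45, FN=7+4=11 → 240/296 = 0.8108
  order: TP=77, FP=7+12=19, FN=20+16=36 → 154/209 = 0.7368
  refund: TP=79, FP=4+16=20, FN=25+12=37 → 158/215 = 0.7349
Macro-F1 score = mean = (0.8108 + 0.7368 + 0.7349) / 3 = 0.761

0.761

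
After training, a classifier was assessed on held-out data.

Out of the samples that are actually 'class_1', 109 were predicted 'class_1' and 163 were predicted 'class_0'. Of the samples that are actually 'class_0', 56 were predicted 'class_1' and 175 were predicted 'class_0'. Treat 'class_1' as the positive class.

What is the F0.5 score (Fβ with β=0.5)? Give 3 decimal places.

Fβ = (1+β²)·TP / ((1+β²)·TP + β²·FN + FP), with β²=1/4
= 1.25·109 / (1.25·109 + 0.25·163 + 56) = 0.585

0.585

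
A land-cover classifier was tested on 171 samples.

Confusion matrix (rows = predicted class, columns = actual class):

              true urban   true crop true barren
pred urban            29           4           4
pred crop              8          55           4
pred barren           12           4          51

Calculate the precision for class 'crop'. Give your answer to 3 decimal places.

precision = TP/(TP+FP).
crop: TP=55, FP=8+4=12 → 55/67 = 0.8209

0.821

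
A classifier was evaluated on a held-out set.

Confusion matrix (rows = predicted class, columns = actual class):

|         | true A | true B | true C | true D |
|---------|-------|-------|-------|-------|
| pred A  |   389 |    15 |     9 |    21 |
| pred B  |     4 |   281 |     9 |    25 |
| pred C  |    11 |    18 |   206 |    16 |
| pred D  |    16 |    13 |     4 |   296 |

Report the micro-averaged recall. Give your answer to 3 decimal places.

0.879

Micro-averaging pools counts across classes: ΣTP=1172, ΣFP=161, ΣFN=161.
Micro-recall = TP/(TP+FN) on pooled counts = 0.879 (equals overall accuracy in single-label multiclass).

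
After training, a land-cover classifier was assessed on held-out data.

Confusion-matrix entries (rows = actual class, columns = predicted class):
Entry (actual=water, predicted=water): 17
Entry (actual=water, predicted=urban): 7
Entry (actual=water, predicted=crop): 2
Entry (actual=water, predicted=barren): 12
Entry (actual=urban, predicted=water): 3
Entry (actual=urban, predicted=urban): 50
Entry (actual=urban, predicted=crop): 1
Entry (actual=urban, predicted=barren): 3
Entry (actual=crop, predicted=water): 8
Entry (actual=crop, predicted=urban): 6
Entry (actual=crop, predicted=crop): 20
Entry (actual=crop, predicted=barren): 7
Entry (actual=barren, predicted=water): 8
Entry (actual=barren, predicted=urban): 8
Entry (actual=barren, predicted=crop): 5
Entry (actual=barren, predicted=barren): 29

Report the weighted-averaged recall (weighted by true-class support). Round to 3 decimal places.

Per-class recall (TP/(TP+FN)):
  water: TP=17, FN=7+2+12=21 → 17/38 = 0.4474
  urban: TP=50, FN=3+1+3=7 → 50/57 = 0.8772
  crop: TP=20, FN=8+6+7=21 → 20/41 = 0.4878
  barren: TP=29, FN=8+8+5=21 → 29/50 = 0.5800
Weighted-recall = Σ (supportᵢ/N)·recallᵢ with N=186: (38/186)·0.4474 + (57/186)·0.8772 + (41/186)·0.4878 + (50/186)·0.5800 = 0.624

0.624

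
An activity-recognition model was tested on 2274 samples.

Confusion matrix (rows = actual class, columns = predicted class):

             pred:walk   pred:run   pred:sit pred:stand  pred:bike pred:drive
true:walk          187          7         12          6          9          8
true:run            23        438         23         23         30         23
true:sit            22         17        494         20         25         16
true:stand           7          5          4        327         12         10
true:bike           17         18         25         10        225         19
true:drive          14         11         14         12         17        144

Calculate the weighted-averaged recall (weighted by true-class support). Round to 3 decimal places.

0.798

Per-class recall (TP/(TP+FN)):
  walk: TP=187, FN=7+12+6+9+8=42 → 187/229 = 0.8166
  run: TP=438, FN=23+23+23+30+23=122 → 438/560 = 0.7821
  sit: TP=494, FN=22+17+20+25+16=100 → 494/594 = 0.8316
  stand: TP=327, FN=7+5+4+12+10=38 → 327/365 = 0.8959
  bike: TP=225, FN=17+18+25+10+19=89 → 225/314 = 0.7166
  drive: TP=144, FN=14+11+14+12+17=68 → 144/212 = 0.6792
Weighted-recall = Σ (supportᵢ/N)·recallᵢ with N=2274: (229/2274)·0.8166 + (560/2274)·0.7821 + (594/2274)·0.8316 + (365/2274)·0.8959 + (314/2274)·0.7166 + (212/2274)·0.6792 = 0.798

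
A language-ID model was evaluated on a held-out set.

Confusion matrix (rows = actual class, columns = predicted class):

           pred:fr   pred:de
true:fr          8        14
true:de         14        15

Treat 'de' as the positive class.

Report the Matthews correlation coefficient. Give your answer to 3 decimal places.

-0.119

MCC = (TP·TN − FP·FN) / √((TP+FP)(TP+FN)(TN+FP)(TN+FN))
Numerator = 15·8 − 14·14 = -76
Denominator = √(29·29·22·22) = √407044 = 638.0000
MCC = -76 / 638.0000 = -0.119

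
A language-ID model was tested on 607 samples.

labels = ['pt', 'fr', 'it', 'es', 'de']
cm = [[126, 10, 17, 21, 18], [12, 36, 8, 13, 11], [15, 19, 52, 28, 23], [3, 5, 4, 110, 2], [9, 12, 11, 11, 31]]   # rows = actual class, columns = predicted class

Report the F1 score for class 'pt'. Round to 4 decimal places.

0.7059

Take TP from the diagonal, FP from the rest of the 'pt' prediction marginal, FN from the rest of the 'pt' actual marginal.
F1 score = 2·TP/(2·TP+FP+FN).
pt: TP=126, FP=12+15+3+9=39, FN=10+17+21+18=66 → 252/357 = 0.70588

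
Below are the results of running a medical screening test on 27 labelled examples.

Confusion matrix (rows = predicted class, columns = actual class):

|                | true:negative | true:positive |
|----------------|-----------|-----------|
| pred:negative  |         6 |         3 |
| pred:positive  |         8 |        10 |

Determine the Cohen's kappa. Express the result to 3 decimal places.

Observed agreement pₒ = trace/N = 16/27 = 0.5926
Expected agreement pₑ = Σ (rowᵢ·colᵢ)/N² = (14·9 + 13·18)/27² = 0.4938
κ = (pₒ − pₑ)/(1 − pₑ) = (0.5926 − 0.4938)/(1 − 0.4938) = 0.195

0.195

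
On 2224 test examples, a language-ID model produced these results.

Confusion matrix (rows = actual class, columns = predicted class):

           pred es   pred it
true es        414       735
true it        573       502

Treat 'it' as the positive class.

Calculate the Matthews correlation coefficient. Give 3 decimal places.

MCC = (TP·TN − FP·FN) / √((TP+FP)(TP+FN)(TN+FP)(TN+FN))
Numerator = 502·414 − 735·573 = -213327
Denominator = √(1237·1075·1149·987) = √1508048625825 = 1228026.3132
MCC = -213327 / 1228026.3132 = -0.174

-0.174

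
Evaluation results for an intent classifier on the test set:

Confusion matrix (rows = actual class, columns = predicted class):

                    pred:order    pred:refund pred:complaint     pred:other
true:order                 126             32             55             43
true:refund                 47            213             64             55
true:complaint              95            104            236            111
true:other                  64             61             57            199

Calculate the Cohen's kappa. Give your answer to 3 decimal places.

Observed agreement pₒ = trace/N = 774/1562 = 0.4955
Expected agreement pₑ = Σ (rowᵢ·colᵢ)/N² = (256·332 + 379·410 + 546·412 + 381·408)/1562² = 0.2544
κ = (pₒ − pₑ)/(1 − pₑ) = (0.4955 − 0.2544)/(1 − 0.2544) = 0.323

0.323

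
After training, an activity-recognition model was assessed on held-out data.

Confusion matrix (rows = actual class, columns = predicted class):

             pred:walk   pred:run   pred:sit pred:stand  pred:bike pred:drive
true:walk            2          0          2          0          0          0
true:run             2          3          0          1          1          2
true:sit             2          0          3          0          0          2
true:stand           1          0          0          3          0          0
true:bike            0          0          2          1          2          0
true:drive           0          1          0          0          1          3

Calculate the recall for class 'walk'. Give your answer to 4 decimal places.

0.5000

Take TP from the diagonal, FP from the rest of the 'walk' prediction marginal, FN from the rest of the 'walk' actual marginal.
recall = TP/(TP+FN).
walk: TP=2, FN=0+2+0+0+0=2 → 2/4 = 0.50000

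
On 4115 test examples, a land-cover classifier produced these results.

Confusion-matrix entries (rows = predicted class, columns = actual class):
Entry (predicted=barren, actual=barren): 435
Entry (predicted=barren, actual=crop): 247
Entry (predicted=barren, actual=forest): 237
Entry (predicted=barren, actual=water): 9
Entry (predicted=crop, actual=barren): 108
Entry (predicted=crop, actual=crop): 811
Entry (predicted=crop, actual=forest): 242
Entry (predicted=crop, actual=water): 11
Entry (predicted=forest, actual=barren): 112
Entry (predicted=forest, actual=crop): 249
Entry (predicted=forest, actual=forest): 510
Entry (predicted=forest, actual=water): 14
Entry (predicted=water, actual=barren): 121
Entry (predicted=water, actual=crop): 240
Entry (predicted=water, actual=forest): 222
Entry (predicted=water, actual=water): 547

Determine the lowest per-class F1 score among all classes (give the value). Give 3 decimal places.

Per-class F1 score (2·TP/(2·TP+FP+FN)):
  barren: TP=435, FP=247+237+9=493, FN=108+112+121=341 → 870/1704 = 0.5106
  crop: TP=811, FP=108+242+11=361, FN=247+249+240=736 → 1622/2719 = 0.5965
  forest: TP=510, FP=112+249+14=375, FN=237+242+222=701 → 1020/2096 = 0.4866
  water: TP=547, FP=121+240+222=583, FN=9+11+14=34 → 1094/1711 = 0.6394
Lowest is class 'forest' with F1 score = 0.487.

0.487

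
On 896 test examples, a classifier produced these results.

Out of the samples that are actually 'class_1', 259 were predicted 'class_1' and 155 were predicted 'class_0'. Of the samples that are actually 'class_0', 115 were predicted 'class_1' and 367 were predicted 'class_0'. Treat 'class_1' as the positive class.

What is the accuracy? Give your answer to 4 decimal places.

Accuracy = (TP+TN)/N = (259+367)/896 = 0.6987

0.6987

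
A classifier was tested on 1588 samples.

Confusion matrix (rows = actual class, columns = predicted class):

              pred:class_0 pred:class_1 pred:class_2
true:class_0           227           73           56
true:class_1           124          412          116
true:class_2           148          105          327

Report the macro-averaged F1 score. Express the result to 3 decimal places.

Per-class F1 score (2·TP/(2·TP+FP+FN)):
  class_0: TP=227, FP=124+148=272, FN=73+56=129 → 454/855 = 0.5310
  class_1: TP=412, FP=73+105=178, FN=124+116=240 → 824/1242 = 0.6634
  class_2: TP=327, FP=56+116=172, FN=148+105=253 → 654/1079 = 0.6061
Macro-F1 score = mean = (0.5310 + 0.6634 + 0.6061) / 3 = 0.600

0.600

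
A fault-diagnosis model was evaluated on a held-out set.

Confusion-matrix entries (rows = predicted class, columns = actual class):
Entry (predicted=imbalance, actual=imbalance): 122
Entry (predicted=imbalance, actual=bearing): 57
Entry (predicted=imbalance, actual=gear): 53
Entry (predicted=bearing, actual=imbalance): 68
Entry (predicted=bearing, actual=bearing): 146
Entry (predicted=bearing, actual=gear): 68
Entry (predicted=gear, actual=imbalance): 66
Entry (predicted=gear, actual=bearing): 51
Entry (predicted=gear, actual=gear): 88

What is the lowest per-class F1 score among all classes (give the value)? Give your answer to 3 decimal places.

Per-class F1 score (2·TP/(2·TP+FP+FN)):
  imbalance: TP=122, FP=57+53=110, FN=68+66=134 → 244/488 = 0.5000
  bearing: TP=146, FP=68+68=136, FN=57+51=108 → 292/536 = 0.5448
  gear: TP=88, FP=66+51=117, FN=53+68=121 → 176/414 = 0.4251
Lowest is class 'gear' with F1 score = 0.425.

0.425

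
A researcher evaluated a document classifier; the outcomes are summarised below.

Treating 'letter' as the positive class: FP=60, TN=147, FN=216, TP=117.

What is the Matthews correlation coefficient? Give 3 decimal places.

MCC = (TP·TN − FP·FN) / √((TP+FP)(TP+FN)(TN+FP)(TN+FN))
Numerator = 117·147 − 60·216 = 4239
Denominator = √(177·333·207·363) = √4428885681 = 66549.8736
MCC = 4239 / 66549.8736 = 0.064

0.064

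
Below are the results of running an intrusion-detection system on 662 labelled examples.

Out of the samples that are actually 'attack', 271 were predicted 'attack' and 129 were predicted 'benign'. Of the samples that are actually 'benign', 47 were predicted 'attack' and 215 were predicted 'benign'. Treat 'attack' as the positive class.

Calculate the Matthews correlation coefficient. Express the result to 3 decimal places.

MCC = (TP·TN − FP·FN) / √((TP+FP)(TP+FN)(TN+FP)(TN+FN))
Numerator = 271·215 − 47·129 = 52202
Denominator = √(318·400·262·344) = √11464281600 = 107071.3855
MCC = 52202 / 107071.3855 = 0.488

0.488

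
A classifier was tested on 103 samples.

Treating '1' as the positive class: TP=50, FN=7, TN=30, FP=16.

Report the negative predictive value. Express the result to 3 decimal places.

0.811

NPV = TN/(TN+FN) = 30/(30+7) = 0.811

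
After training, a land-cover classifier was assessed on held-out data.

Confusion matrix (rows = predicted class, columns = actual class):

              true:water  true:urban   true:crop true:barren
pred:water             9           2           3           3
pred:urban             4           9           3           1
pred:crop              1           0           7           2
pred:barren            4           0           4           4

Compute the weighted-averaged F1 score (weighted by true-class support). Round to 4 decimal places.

Per-class F1 score (2·TP/(2·TP+FP+FN)):
  water: TP=9, FP=2+3+3=8, FN=4+1+4=9 → 18/35 = 0.51429
  urban: TP=9, FP=4+3+1=8, FN=2+0+0=2 → 18/28 = 0.64286
  crop: TP=7, FP=1+0+2=3, FN=3+3+4=10 → 14/27 = 0.51852
  barren: TP=4, FP=4+0+4=8, FN=3+1+2=6 → 8/22 = 0.36364
Weighted-F1 score = Σ (supportᵢ/N)·F1 scoreᵢ with N=56: (18/56)·0.51429 + (11/56)·0.64286 + (17/56)·0.51852 + (10/56)·0.36364 = 0.5139

0.5139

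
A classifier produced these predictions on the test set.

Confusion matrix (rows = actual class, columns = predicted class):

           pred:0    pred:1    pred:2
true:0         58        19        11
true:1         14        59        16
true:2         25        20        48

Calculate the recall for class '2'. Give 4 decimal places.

0.5161

One-vs-rest for '2': TP = diagonal; FP = other classes predicted '2'; FN = '2' predicted as other.
recall = TP/(TP+FN).
2: TP=48, FN=25+20=45 → 48/93 = 0.51613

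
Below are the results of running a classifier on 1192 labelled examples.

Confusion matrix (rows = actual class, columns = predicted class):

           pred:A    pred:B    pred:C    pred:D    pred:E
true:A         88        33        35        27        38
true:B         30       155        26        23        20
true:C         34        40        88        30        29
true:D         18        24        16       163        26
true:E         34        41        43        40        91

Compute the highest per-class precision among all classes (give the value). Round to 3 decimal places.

0.576

Per-class precision (TP/(TP+FP)):
  A: TP=88, FP=30+34+18+34=116 → 88/204 = 0.4314
  B: TP=155, FP=33+40+24+41=138 → 155/293 = 0.5290
  C: TP=88, FP=35+26+16+43=120 → 88/208 = 0.4231
  D: TP=163, FP=27+23+30+40=120 → 163/283 = 0.5760
  E: TP=91, FP=38+20+29+26=113 → 91/204 = 0.4461
Highest is class 'D' with precision = 0.576.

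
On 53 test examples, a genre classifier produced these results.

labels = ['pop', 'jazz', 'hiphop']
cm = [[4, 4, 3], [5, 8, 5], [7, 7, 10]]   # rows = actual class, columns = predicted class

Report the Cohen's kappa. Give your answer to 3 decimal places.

Observed agreement pₒ = trace/N = 22/53 = 0.4151
Expected agreement pₑ = Σ (rowᵢ·colᵢ)/N² = (11·16 + 18·19 + 24·18)/53² = 0.3382
κ = (pₒ − pₑ)/(1 − pₑ) = (0.4151 − 0.3382)/(1 − 0.3382) = 0.116

0.116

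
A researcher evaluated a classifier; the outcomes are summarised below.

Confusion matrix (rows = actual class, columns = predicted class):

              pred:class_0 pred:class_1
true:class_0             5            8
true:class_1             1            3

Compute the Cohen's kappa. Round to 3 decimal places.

0.084

Observed agreement pₒ = trace/N = 8/17 = 0.4706
Expected agreement pₑ = Σ (rowᵢ·colᵢ)/N² = (13·6 + 4·11)/17² = 0.4221
κ = (pₒ − pₑ)/(1 − pₑ) = (0.4706 − 0.4221)/(1 − 0.4221) = 0.084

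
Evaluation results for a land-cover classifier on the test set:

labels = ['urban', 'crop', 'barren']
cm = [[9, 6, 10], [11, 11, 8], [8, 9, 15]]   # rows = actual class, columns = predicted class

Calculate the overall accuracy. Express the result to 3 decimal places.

Accuracy = trace / total = (9+11+15=35) / 87 = 35/87 = 0.402

0.402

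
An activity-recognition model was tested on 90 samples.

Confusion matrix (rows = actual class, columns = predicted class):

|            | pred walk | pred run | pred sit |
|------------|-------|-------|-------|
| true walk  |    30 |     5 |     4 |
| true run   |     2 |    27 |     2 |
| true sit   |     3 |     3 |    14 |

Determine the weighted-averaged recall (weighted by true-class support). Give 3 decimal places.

Per-class recall (TP/(TP+FN)):
  walk: TP=30, FN=5+4=9 → 30/39 = 0.7692
  run: TP=27, FN=2+2=4 → 27/31 = 0.8710
  sit: TP=14, FN=3+3=6 → 14/20 = 0.7000
Weighted-recall = Σ (supportᵢ/N)·recallᵢ with N=90: (39/90)·0.7692 + (31/90)·0.8710 + (20/90)·0.7000 = 0.789

0.789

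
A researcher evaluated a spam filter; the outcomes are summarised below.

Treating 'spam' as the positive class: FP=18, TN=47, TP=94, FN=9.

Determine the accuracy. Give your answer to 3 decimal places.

Accuracy = (TP+TN)/N = (94+47)/168 = 0.839

0.839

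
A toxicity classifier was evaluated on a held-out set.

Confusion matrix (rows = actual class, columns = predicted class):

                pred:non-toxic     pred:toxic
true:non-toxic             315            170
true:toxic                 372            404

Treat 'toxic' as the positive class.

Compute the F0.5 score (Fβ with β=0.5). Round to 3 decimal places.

Fβ = (1+β²)·TP / ((1+β²)·TP + β²·FN + FP), with β²=1/4
= 1.25·404 / (1.25·404 + 0.25·372 + 170) = 0.658

0.658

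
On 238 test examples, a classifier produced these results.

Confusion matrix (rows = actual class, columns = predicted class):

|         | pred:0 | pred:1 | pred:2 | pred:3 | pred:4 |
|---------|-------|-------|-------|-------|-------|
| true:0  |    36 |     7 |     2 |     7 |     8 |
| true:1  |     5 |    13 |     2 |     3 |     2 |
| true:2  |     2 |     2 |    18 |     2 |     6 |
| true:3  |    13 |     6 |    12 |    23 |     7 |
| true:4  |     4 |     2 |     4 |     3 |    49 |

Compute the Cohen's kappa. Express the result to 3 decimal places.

Observed agreement pₒ = trace/N = 139/238 = 0.5840
Expected agreement pₑ = Σ (rowᵢ·colᵢ)/N² = (60·60 + 25·30 + 30·38 + 61·38 + 62·72)/238² = 0.2167
κ = (pₒ − pₑ)/(1 − pₑ) = (0.5840 − 0.2167)/(1 − 0.2167) = 0.469

0.469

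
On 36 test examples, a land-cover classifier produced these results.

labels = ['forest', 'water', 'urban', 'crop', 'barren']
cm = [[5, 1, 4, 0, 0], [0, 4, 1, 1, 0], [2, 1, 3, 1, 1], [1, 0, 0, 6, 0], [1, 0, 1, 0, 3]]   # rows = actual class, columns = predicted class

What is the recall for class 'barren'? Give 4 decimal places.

Treat 'barren' as positive and all other classes as negative.
recall = TP/(TP+FN).
barren: TP=3, FN=1+0+1+0=2 → 3/5 = 0.60000

0.6000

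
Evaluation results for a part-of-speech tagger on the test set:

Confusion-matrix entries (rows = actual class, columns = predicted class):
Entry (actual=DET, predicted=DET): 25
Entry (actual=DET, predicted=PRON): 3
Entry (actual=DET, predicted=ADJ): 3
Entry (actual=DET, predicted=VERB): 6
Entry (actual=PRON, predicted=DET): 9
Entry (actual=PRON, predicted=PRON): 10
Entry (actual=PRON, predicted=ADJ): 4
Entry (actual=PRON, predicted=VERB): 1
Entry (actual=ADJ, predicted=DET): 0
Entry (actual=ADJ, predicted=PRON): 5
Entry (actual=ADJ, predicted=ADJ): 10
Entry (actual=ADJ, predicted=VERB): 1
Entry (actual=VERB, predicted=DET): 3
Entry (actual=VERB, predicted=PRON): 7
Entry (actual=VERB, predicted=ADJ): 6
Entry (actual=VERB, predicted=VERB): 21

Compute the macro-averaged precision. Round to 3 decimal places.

0.559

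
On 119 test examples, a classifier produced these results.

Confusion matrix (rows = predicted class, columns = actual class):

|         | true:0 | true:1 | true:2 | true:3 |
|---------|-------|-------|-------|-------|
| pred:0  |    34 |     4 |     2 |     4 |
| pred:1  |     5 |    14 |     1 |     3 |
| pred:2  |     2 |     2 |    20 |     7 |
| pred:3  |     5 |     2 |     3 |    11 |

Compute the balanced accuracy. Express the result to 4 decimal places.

0.6462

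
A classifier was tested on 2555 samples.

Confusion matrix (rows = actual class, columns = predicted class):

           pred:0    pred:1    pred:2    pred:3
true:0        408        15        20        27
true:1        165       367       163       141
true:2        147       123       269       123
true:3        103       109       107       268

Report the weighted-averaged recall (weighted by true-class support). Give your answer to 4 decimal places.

Per-class recall (TP/(TP+FN)):
  0: TP=408, FN=15+20+27=62 → 408/470 = 0.86809
  1: TP=367, FN=165+163+141=469 → 367/836 = 0.43900
  2: TP=269, FN=147+123+123=393 → 269/662 = 0.40634
  3: TP=268, FN=103+109+107=319 → 268/587 = 0.45656
Weighted-recall = Σ (supportᵢ/N)·recallᵢ with N=2555: (470/2555)·0.86809 + (836/2555)·0.43900 + (662/2555)·0.40634 + (587/2555)·0.45656 = 0.5135

0.5135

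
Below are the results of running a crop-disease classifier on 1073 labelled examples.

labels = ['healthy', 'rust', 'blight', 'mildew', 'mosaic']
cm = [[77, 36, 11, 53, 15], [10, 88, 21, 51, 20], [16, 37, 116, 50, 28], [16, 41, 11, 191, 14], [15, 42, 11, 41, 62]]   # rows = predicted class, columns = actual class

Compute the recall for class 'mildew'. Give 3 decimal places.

0.495

Treat 'mildew' as positive and all other classes as negative.
recall = TP/(TP+FN).
mildew: TP=191, FN=53+51+50+41=195 → 191/386 = 0.4948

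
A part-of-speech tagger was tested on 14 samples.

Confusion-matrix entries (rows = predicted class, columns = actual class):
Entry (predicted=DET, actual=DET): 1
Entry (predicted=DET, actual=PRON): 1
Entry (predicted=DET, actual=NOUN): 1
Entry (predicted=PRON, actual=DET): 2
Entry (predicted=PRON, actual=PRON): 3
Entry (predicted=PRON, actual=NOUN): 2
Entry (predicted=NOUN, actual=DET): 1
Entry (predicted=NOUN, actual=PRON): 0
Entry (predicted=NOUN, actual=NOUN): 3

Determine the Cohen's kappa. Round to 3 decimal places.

0.258

Observed agreement pₒ = trace/N = 7/14 = 0.5000
Expected agreement pₑ = Σ (rowᵢ·colᵢ)/N² = (4·3 + 4·7 + 6·4)/14² = 0.3265
κ = (pₒ − pₑ)/(1 − pₑ) = (0.5000 − 0.3265)/(1 − 0.3265) = 0.258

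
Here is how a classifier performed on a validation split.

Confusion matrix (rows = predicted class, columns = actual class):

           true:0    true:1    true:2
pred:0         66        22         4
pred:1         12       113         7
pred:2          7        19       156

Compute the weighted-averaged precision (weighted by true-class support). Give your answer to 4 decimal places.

Per-class precision (TP/(TP+FP)):
  0: TP=66, FP=22+4=26 → 66/92 = 0.71739
  1: TP=113, FP=12+7=19 → 113/132 = 0.85606
  2: TP=156, FP=7+19=26 → 156/182 = 0.85714
Weighted-precision = Σ (supportᵢ/N)·precisionᵢ with N=406: (85/406)·0.71739 + (154/406)·0.85606 + (167/406)·0.85714 = 0.8275

0.8275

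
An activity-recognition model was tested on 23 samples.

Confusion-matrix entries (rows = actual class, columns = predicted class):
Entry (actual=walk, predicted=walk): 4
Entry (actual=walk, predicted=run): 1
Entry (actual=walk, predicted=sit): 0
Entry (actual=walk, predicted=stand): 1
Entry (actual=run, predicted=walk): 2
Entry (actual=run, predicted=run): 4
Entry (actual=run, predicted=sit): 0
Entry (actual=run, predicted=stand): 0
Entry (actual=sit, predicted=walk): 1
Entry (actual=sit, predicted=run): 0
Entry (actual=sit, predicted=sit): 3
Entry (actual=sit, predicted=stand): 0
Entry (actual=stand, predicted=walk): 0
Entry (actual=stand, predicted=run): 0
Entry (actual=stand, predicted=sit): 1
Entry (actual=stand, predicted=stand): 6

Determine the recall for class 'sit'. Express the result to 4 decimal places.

recall = TP/(TP+FN).
sit: TP=3, FN=1+0+0=1 → 3/4 = 0.75000

0.7500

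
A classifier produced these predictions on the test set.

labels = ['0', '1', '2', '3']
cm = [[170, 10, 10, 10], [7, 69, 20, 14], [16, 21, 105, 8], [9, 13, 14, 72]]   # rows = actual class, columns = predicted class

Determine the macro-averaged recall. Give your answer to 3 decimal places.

0.711

Per-class recall (TP/(TP+FN)):
  0: TP=170, FN=10+10+10=30 → 170/200 = 0.8500
  1: TP=69, FN=7+20+14=41 → 69/110 = 0.6273
  2: TP=105, FN=16+21+8=45 → 105/150 = 0.7000
  3: TP=72, FN=9+13+14=36 → 72/108 = 0.6667
Macro-recall = mean = (0.8500 + 0.6273 + 0.7000 + 0.6667) / 4 = 0.711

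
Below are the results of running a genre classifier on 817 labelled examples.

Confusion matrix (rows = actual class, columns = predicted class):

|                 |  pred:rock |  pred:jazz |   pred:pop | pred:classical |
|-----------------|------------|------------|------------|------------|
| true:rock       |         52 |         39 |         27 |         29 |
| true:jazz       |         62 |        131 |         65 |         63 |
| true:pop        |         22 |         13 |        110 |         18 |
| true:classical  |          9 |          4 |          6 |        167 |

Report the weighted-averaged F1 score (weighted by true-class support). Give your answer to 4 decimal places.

Per-class F1 score (2·TP/(2·TP+FP+FN)):
  rock: TP=52, FP=62+22+9=93, FN=39+27+29=95 → 104/292 = 0.35616
  jazz: TP=131, FP=39+13+4=56, FN=62+65+63=190 → 262/508 = 0.51575
  pop: TP=110, FP=27+65+6=98, FN=22+13+18=53 → 220/371 = 0.59299
  classical: TP=167, FP=29+63+18=110, FN=9+4+6=19 → 334/463 = 0.72138
Weighted-F1 score = Σ (supportᵢ/N)·F1 scoreᵢ with N=817: (147/817)·0.35616 + (321/817)·0.51575 + (163/817)·0.59299 + (186/817)·0.72138 = 0.5493

0.5493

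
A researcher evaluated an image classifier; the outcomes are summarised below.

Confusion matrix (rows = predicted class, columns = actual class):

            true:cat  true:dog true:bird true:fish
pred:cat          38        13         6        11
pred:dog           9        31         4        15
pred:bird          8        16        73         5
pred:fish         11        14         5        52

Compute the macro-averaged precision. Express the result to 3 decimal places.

0.609

Per-class precision (TP/(TP+FP)):
  cat: TP=38, FP=13+6+11=30 → 38/68 = 0.5588
  dog: TP=31, FP=9+4+15=28 → 31/59 = 0.5254
  bird: TP=73, FP=8+16+5=29 → 73/102 = 0.7157
  fish: TP=52, FP=11+14+5=30 → 52/82 = 0.6341
Macro-precision = mean = (0.5588 + 0.5254 + 0.7157 + 0.6341) / 4 = 0.609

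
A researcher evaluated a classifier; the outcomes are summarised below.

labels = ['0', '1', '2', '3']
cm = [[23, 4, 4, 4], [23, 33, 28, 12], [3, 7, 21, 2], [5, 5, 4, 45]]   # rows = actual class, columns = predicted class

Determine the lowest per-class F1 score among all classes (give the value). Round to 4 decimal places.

0.4552

Per-class F1 score (2·TP/(2·TP+FP+FN)):
  0: TP=23, FP=23+3+5=31, FN=4+4+4=12 → 46/89 = 0.51685
  1: TP=33, FP=4+7+5=16, FN=23+28+12=63 → 66/145 = 0.45517
  2: TP=21, FP=4+28+4=36, FN=3+7+2=12 → 42/90 = 0.46667
  3: TP=45, FP=4+12+2=18, FN=5+5+4=14 → 90/122 = 0.73770
Lowest is class '1' with F1 score = 0.4552.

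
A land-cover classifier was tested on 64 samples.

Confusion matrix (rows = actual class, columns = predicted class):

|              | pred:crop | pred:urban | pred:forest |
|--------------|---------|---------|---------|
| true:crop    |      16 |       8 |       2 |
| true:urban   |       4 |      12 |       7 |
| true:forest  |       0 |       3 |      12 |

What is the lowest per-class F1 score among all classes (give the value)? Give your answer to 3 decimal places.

0.522

Per-class F1 score (2·TP/(2·TP+FP+FN)):
  crop: TP=16, FP=4+0=4, FN=8+2=10 → 32/46 = 0.6957
  urban: TP=12, FP=8+3=11, FN=4+7=11 → 24/46 = 0.5217
  forest: TP=12, FP=2+7=9, FN=0+3=3 → 24/36 = 0.6667
Lowest is class 'urban' with F1 score = 0.522.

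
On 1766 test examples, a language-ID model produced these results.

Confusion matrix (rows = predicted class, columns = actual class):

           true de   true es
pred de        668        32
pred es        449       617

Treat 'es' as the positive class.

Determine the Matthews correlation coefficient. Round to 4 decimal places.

0.5408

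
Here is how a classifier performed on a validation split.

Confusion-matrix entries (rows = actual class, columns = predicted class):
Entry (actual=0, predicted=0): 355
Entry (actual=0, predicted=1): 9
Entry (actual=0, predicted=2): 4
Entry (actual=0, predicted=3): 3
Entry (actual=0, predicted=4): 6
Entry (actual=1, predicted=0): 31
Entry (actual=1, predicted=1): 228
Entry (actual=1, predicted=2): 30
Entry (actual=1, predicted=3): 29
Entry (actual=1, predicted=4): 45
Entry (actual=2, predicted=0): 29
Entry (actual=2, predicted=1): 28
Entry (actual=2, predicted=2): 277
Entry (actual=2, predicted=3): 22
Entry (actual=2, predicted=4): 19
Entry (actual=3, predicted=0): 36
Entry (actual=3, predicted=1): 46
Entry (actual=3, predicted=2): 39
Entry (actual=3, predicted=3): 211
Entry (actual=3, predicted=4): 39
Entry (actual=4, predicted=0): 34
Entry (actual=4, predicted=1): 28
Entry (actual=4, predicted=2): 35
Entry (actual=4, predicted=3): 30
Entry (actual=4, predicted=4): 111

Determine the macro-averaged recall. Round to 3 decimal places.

0.669

Per-class recall (TP/(TP+FN)):
  0: TP=355, FN=9+4+3+6=22 → 355/377 = 0.9416
  1: TP=228, FN=31+30+29+45=135 → 228/363 = 0.6281
  2: TP=277, FN=29+28+22+19=98 → 277/375 = 0.7387
  3: TP=211, FN=36+46+39+39=160 → 211/371 = 0.5687
  4: TP=111, FN=34+28+35+30=127 → 111/238 = 0.4664
Macro-recall = mean = (0.9416 + 0.6281 + 0.7387 + 0.5687 + 0.4664) / 5 = 0.669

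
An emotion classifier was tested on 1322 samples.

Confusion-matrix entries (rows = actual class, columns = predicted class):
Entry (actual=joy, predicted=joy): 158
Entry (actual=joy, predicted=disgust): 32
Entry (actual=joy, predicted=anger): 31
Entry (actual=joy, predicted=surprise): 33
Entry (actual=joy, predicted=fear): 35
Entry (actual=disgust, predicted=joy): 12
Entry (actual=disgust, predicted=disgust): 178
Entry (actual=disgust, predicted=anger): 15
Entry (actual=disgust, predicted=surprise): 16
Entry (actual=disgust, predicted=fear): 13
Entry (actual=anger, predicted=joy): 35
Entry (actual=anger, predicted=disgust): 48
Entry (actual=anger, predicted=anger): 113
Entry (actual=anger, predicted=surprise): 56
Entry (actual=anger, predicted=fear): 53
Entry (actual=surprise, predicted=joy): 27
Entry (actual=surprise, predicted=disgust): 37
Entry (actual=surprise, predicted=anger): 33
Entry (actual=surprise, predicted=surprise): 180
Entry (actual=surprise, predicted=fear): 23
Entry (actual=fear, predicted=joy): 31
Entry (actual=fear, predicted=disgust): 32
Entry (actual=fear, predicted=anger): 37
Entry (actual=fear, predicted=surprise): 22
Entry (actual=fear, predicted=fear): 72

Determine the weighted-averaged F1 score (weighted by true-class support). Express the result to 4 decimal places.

Per-class F1 score (2·TP/(2·TP+FP+FN)):
  joy: TP=158, FP=12+35+27+31=105, FN=32+31+33+35=131 → 316/552 = 0.57246
  disgust: TP=178, FP=32+48+37+32=149, FN=12+15+16+13=56 → 356/561 = 0.63458
  anger: TP=113, FP=31+15+33+37=116, FN=35+48+56+53=192 → 226/534 = 0.42322
  surprise: TP=180, FP=33+16+56+22=127, FN=27+37+33+23=120 → 360/607 = 0.59308
  fear: TP=72, FP=35+13+53+23=124, FN=31+32+37+22=122 → 144/390 = 0.36923
Weighted-F1 score = Σ (supportᵢ/N)·F1 scoreᵢ with N=1322: (289/1322)·0.57246 + (234/1322)·0.63458 + (305/1322)·0.42322 + (300/1322)·0.59308 + (194/1322)·0.36923 = 0.5239

0.5239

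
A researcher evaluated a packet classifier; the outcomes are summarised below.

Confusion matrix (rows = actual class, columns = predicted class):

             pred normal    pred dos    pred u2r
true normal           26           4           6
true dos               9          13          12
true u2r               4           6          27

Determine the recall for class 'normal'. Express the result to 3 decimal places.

Treat 'normal' as positive and all other classes as negative.
recall = TP/(TP+FN).
normal: TP=26, FN=4+6=10 → 26/36 = 0.7222

0.722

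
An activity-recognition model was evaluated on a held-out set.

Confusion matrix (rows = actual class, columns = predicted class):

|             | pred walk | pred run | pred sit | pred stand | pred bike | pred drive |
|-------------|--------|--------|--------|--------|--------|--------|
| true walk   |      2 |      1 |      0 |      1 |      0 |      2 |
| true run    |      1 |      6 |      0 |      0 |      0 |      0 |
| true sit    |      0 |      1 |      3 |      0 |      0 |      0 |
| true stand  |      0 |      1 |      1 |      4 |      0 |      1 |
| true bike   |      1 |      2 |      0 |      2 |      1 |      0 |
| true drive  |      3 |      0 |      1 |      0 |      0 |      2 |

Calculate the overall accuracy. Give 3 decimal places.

0.500

Accuracy = trace / total = (2+6+3+4+1+2=18) / 36 = 18/36 = 0.500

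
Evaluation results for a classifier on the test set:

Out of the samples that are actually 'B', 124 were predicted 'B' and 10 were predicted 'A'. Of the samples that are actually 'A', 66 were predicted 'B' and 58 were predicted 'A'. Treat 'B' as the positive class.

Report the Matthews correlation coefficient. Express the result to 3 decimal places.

MCC = (TP·TN − FP·FN) / √((TP+FP)(TP+FN)(TN+FP)(TN+FN))
Numerator = 124·58 − 66·10 = 6532
Denominator = √(190·134·124·68) = √214678720 = 14651.9186
MCC = 6532 / 14651.9186 = 0.446

0.446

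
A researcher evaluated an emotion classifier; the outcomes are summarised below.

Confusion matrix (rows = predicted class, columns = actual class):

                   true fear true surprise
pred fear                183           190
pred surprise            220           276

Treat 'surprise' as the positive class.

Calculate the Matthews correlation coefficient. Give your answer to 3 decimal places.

0.047

MCC = (TP·TN − FP·FN) / √((TP+FP)(TP+FN)(TN+FP)(TN+FN))
Numerator = 276·183 − 220·190 = 8708
Denominator = √(496·466·403·373) = √34744132384 = 186397.7800
MCC = 8708 / 186397.7800 = 0.047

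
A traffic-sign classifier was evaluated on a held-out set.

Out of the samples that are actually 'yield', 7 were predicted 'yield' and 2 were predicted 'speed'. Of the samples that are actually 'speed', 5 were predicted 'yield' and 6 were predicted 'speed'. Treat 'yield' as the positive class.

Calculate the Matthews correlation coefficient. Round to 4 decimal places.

MCC = (TP·TN − FP·FN) / √((TP+FP)(TP+FN)(TN+FP)(TN+FN))
Numerator = 7·6 − 5·2 = 32
Denominator = √(12·9·11·8) = √9504 = 97.4885
MCC = 32 / 97.4885 = 0.3282

0.3282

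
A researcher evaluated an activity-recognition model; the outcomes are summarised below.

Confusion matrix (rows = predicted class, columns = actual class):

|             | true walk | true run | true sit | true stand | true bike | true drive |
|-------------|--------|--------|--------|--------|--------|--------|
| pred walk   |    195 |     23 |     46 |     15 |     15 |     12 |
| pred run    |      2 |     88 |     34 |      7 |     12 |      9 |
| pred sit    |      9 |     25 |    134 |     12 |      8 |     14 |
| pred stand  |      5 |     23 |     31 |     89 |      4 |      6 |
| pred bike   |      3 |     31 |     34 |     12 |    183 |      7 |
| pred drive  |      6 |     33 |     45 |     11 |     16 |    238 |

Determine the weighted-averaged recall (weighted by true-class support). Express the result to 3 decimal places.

Per-class recall (TP/(TP+FN)):
  walk: TP=195, FN=2+9+5+3+6=25 → 195/220 = 0.8864
  run: TP=88, FN=23+25+23+31+33=135 → 88/223 = 0.3946
  sit: TP=134, FN=46+34+31+34+45=190 → 134/324 = 0.4136
  stand: TP=89, FN=15+7+12+12+11=57 → 89/146 = 0.6096
  bike: TP=183, FN=15+12+8+4+16=55 → 183/238 = 0.7689
  drive: TP=238, FN=12+9+14+6+7=48 → 238/286 = 0.8322
Weighted-recall = Σ (supportᵢ/N)·recallᵢ with N=1437: (220/1437)·0.8864 + (223/1437)·0.3946 + (324/1437)·0.4136 + (146/1437)·0.6096 + (238/1437)·0.7689 + (286/1437)·0.8322 = 0.645

0.645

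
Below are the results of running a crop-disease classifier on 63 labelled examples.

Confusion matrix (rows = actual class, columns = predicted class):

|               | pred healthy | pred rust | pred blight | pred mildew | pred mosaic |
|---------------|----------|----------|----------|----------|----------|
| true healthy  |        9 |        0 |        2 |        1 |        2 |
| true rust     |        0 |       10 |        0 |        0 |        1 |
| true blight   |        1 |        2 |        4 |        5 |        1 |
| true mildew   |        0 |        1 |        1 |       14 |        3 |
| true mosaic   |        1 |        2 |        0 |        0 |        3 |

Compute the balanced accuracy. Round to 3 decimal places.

Balanced accuracy = mean of per-class recall.
  healthy: recall = 9/14 = 0.6429
  rust: recall = 10/11 = 0.9091
  blight: recall = 4/13 = 0.3077
  mildew: recall = 14/19 = 0.7368
  mosaic: recall = 3/6 = 0.5000
Mean = (0.6429 + 0.9091 + 0.3077 + 0.7368 + 0.5000) / 5 = 0.619

0.619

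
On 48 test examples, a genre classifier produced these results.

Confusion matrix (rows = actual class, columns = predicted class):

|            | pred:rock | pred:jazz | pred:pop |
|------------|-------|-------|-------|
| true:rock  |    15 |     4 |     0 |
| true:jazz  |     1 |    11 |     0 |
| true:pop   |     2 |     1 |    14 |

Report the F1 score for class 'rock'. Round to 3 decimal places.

Take TP from the diagonal, FP from the rest of the 'rock' prediction marginal, FN from the rest of the 'rock' actual marginal.
F1 score = 2·TP/(2·TP+FP+FN).
rock: TP=15, FP=1+2=3, FN=4+0=4 → 30/37 = 0.8108

0.811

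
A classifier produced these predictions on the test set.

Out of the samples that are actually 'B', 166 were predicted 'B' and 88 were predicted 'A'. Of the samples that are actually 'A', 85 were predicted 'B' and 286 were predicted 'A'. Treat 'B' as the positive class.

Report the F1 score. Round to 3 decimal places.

0.657

Precision = TP/(TP+FP) = 166/251 = 0.6614
Recall = TP/(TP+FN) = 166/254 = 0.6535
F1 = 2·TP/(2·TP+FP+FN) = 332/505 = 0.657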